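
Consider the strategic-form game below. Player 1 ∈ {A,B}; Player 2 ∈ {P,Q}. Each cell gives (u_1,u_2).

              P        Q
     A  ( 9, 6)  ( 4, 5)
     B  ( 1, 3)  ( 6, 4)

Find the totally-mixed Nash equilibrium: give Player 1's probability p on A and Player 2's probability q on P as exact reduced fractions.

P1 indiff ⇒ q·9+(1-q)·4 = q·1+(1-q)·6 ⇒ q(8) = (1-q)(2) ⇒ q = 1/5
P2 indiff ⇒ p·6+(1-p)·3 = p·5+(1-p)·4 ⇒ p(1) = (1-p)(1) ⇒ p = 1/2

P1 mixes 1/2 on A; P2 mixes 1/5 on P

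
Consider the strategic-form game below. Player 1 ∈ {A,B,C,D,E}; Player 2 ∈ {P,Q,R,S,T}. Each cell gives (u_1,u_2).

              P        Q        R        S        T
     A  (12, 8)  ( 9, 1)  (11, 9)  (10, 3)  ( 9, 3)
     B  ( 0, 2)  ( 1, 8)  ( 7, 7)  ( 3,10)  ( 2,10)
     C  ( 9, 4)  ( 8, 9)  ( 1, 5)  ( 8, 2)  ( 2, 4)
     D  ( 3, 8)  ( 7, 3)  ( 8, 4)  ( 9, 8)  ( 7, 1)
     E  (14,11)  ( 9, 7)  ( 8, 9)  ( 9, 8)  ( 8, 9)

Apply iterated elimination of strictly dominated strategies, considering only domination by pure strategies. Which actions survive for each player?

Remaining: P1:{A,E} P2:{P,R}

P1 drop B (A beats it: P:12>0 Q:9>1 R:11>7 S:10>3 T:9>2)
P1 drop C (A beats it: P:12>9 Q:9>8 R:11>1 S:10>8 T:9>2)
P1 drop D (A beats it: P:12>3 Q:9>7 R:11>8 S:10>9 T:9>7)
P2 drop Q (P beats it: A:8>1 E:11>7)
P2 drop S (P beats it: A:8>3 E:11>8)
P2 drop T (P beats it: A:8>3 E:11>9)
P1→{A,E} P2→{P,R}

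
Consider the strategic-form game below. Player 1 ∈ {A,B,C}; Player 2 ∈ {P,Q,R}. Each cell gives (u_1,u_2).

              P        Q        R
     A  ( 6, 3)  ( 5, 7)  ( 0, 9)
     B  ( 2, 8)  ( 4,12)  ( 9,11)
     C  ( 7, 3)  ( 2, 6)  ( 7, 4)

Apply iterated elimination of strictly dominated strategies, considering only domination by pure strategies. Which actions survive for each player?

P2 drop P (Q beats it: A:7>3 B:12>8 C:6>3)
P1 drop C (B beats it: Q:4>2 R:9>7)
P1→{A,B} P2→{Q,R}

IESDS → P1:{A,B} P2:{Q,R}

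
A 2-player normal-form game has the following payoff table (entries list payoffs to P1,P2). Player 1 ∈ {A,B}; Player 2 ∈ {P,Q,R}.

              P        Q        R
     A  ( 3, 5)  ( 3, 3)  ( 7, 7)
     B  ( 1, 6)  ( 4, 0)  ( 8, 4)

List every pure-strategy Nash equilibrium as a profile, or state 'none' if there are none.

(A,P): not NE [P2→R gives 7>5]
(A,Q): not NE [P1→B gives 4>3; P2→R gives 7>3]
(A,R): not NE [P1→B gives 8>7]
(B,P): not NE [P1→A gives 3>1]
(B,Q): not NE [P2→P gives 6>0]
(B,R): not NE [P2→P gives 6>4]

PSNE: ∅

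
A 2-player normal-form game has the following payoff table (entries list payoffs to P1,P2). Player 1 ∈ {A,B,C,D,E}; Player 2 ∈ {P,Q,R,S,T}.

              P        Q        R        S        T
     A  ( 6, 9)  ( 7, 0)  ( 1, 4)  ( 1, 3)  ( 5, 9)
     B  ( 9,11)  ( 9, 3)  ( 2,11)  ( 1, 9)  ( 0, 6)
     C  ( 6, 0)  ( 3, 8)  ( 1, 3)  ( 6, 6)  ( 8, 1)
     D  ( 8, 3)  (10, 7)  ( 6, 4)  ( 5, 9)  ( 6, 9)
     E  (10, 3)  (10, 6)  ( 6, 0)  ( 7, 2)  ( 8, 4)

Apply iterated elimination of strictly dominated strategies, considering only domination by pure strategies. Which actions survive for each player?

Survivors P1:{C,D,E} P2:{Q,S,T}

P1 drop A (D beats it: P:8>6 Q:10>7 R:6>1 S:5>1 T:6>5)
P1 drop B (E beats it: P:10>9 Q:10>9 R:6>2 S:7>1 T:8>0)
P2 drop P (Q beats it: C:8>0 D:7>3 E:6>3)
P2 drop R (Q beats it: C:8>3 D:7>4 E:6>0)
P1→{C,D,E} P2→{Q,S,T}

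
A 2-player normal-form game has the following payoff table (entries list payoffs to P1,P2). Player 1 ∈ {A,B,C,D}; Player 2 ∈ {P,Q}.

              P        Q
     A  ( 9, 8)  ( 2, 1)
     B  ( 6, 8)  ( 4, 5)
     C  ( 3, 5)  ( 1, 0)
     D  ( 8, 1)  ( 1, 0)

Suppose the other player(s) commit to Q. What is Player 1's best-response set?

u_1(A vs Q) = 2
u_1(B vs Q) = 4
u_1(C vs Q) = 1
u_1(D vs Q) = 1
max payoff 4 at {B}

BR_1 = {B}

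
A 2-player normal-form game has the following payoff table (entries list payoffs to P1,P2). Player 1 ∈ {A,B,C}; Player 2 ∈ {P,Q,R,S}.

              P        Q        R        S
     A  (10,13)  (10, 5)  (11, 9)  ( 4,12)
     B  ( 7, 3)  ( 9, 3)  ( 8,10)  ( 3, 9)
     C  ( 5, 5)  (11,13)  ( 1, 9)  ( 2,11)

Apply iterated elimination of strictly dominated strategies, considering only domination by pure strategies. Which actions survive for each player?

P1 drop B (A beats it: P:10>7 Q:10>9 R:11>8 S:4>3)
P2 drop R (S beats it: A:12>9 C:11>9)
P1→{A,C} P2→{P,Q,S}

Remaining: P1:{A,C} P2:{P,Q,S}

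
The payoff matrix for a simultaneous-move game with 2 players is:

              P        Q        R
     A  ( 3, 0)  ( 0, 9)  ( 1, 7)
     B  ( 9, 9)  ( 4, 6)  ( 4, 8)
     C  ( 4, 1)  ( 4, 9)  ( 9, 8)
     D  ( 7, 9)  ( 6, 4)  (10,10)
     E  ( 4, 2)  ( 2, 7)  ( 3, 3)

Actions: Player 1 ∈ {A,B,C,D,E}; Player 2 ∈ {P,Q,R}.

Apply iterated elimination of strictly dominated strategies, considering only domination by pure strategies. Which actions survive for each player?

P1 drop A (B beats it: P:9>3 Q:4>0 R:4>1)
P1 drop C (D beats it: P:7>4 Q:6>4 R:10>9)
P1 drop E (B beats it: P:9>4 Q:4>2 R:4>3)
P2 drop Q (P beats it: B:9>6 D:9>4)
P1→{B,D} P2→{P,R}

Remaining: P1:{B,D} P2:{P,R}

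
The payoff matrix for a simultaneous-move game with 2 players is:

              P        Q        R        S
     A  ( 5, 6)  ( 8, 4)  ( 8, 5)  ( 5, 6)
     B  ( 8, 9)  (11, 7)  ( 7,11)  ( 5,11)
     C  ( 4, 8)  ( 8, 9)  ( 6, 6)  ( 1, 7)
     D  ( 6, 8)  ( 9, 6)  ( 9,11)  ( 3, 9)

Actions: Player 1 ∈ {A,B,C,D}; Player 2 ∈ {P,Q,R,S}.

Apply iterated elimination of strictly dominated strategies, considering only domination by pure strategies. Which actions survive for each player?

Remaining: P1:{A,B,D} P2:{P,R,S}

P1 drop C (B beats it: P:8>4 Q:11>8 R:7>6 S:5>1)
P2 drop Q (P beats it: A:6>4 B:9>7 D:8>6)
P1→{A,B,D} P2→{P,R,S}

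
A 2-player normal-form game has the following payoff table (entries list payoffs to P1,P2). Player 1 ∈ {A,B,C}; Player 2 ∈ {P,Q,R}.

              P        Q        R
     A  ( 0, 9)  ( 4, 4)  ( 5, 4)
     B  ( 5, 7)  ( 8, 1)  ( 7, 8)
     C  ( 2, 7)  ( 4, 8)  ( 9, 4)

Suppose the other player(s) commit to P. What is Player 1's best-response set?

u_1(A vs P) = 0
u_1(B vs P) = 5
u_1(C vs P) = 2
max payoff 5 at {B}

P1 best: {B}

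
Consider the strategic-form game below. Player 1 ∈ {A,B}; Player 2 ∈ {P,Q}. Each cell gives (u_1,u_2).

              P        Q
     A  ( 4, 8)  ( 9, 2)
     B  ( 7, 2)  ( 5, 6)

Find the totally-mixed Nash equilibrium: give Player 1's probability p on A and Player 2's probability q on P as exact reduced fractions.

P1 indiff ⇒ q·4+(1-q)·9 = q·7+(1-q)·5 ⇒ q(-3) = (1-q)(-4) ⇒ q = 4/7
P2 indiff ⇒ p·8+(1-p)·2 = p·2+(1-p)·6 ⇒ p(6) = (1-p)(4) ⇒ p = 2/5

p=2/5, q=4/7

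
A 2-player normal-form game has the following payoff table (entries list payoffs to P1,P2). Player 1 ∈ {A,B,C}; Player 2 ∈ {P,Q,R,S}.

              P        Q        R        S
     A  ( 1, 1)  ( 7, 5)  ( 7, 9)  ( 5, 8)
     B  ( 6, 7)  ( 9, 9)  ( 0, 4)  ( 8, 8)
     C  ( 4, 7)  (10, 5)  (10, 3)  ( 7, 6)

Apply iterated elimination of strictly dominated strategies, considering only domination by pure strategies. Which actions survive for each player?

Survivors P1:{B,C} P2:{P,Q,S}

P1 drop A (C beats it: P:4>1 Q:10>7 R:10>7 S:7>5)
P2 drop R (P beats it: B:7>4 C:7>3)
P1→{B,C} P2→{P,Q,S}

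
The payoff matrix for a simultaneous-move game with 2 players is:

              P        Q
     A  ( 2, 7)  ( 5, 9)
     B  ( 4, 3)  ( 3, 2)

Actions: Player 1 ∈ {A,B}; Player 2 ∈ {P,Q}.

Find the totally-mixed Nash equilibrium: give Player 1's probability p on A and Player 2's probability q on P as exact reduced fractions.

P1 mixes 1/3 on A; P2 mixes 1/2 on P

P1 indiff ⇒ q·2+(1-q)·5 = q·4+(1-q)·3 ⇒ q(-2) = (1-q)(-2) ⇒ q = 1/2
P2 indiff ⇒ p·7+(1-p)·3 = p·9+(1-p)·2 ⇒ p(-2) = (1-p)(-1) ⇒ p = 1/3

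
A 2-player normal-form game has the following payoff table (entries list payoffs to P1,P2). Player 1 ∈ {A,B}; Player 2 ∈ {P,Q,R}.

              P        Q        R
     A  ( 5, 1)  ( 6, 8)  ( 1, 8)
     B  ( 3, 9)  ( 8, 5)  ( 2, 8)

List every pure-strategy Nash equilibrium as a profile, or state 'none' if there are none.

(A,P): not NE [P2→R gives 8>1]
(A,Q): not NE [P1→B gives 8>6]
(A,R): not NE [P1→B gives 2>1]
(B,P): not NE [P1→A gives 5>3]
(B,Q): not NE [P2→P gives 9>5]
(B,R): not NE [P2→P gives 9>8]

PSNE: ∅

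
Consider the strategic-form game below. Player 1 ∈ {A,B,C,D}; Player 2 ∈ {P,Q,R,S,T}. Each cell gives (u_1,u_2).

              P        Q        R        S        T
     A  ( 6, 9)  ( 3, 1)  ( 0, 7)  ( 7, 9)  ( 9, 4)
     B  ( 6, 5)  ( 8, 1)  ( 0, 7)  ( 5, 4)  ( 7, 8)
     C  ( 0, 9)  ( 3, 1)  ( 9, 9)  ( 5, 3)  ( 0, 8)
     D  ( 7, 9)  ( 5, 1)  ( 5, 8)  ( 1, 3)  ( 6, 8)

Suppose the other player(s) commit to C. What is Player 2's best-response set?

argmax u_2 = {P,R}

u_2(P vs C) = 9
u_2(Q vs C) = 1
u_2(R vs C) = 9
u_2(S vs C) = 3
u_2(T vs C) = 8
max payoff 9 at {P,R}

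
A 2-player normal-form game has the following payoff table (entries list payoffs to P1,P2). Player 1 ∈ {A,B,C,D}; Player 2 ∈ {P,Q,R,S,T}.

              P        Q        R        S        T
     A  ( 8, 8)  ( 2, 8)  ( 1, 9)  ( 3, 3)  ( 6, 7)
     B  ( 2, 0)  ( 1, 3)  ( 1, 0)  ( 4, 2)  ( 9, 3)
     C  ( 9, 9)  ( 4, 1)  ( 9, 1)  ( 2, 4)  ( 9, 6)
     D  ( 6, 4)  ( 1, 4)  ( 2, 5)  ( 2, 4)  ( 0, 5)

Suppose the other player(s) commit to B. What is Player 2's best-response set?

BR_2 = {Q,T}

u_2(P vs B) = 0
u_2(Q vs B) = 3
u_2(R vs B) = 0
u_2(S vs B) = 2
u_2(T vs B) = 3
max payoff 3 at {Q,T}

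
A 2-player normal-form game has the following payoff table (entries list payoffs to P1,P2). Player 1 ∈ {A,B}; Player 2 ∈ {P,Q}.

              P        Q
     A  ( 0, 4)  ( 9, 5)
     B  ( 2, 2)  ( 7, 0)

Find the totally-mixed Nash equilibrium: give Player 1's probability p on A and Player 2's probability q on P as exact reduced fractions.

P1 indiff ⇒ q·0+(1-q)·9 = q·2+(1-q)·7 ⇒ q(-2) = (1-q)(-2) ⇒ q = 1/2
P2 indiff ⇒ p·4+(1-p)·2 = p·5+(1-p)·0 ⇒ p(-1) = (1-p)(-2) ⇒ p = 2/3

P1 mixes 2/3 on A; P2 mixes 1/2 on P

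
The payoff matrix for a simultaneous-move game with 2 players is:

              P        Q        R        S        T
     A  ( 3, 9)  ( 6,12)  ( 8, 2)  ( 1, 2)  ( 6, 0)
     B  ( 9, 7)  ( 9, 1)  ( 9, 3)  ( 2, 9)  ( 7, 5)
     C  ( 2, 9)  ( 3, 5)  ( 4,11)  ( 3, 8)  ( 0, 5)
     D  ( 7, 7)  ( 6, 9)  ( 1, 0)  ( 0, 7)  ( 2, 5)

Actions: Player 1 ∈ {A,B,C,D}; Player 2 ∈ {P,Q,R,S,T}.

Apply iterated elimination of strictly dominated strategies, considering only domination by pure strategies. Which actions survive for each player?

Survivors P1:{B,C} P2:{P,R,S}

P1 drop A (B beats it: P:9>3 Q:9>6 R:9>8 S:2>1 T:7>6)
P1 drop D (B beats it: P:9>7 Q:9>6 R:9>1 S:2>0 T:7>2)
P2 drop Q (P beats it: B:7>1 C:9>5)
P2 drop T (P beats it: B:7>5 C:9>5)
P1→{B,C} P2→{P,R,S}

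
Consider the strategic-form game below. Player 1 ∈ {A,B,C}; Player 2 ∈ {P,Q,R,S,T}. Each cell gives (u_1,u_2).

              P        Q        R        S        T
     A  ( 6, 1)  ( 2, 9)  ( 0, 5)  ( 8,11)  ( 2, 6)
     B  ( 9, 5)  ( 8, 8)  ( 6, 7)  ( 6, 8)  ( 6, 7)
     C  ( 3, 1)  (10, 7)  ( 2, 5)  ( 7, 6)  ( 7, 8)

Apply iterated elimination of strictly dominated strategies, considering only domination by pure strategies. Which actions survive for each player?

P2 drop P (Q beats it: A:9>1 B:8>5 C:7>1)
P2 drop R (Q beats it: A:9>5 B:8>7 C:7>5)
P1 drop B (C beats it: Q:10>8 S:7>6 T:7>6)
P1→{A,C} P2→{Q,S,T}

Remaining: P1:{A,C} P2:{Q,S,T}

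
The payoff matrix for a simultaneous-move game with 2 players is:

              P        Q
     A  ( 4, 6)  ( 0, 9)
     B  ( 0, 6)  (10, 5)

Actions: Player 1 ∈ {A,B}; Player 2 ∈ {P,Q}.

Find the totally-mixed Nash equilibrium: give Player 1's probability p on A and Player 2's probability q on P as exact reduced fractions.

P1 indiff ⇒ q·4+(1-q)·0 = q·0+(1-q)·10 ⇒ q(4) = (1-q)(10) ⇒ q = 5/7
P2 indiff ⇒ p·6+(1-p)·6 = p·9+(1-p)·5 ⇒ p(-3) = (1-p)(-1) ⇒ p = 1/4

(p,q) = (1/4, 5/7)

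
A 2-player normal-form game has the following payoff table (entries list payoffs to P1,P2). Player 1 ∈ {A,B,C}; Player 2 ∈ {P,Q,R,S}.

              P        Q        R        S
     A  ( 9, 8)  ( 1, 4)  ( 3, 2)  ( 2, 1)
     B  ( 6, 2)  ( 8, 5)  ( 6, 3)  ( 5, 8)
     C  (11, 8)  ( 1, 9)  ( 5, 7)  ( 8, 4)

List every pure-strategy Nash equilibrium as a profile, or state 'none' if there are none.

PSNE: ∅

(A,P): not NE [P1→C gives 11>9]
(A,Q): not NE [P1→B gives 8>1; P2→P gives 8>4]
(A,R): not NE [P1→B gives 6>3; P2→P gives 8>2]
(A,S): not NE [P1→C gives 8>2; P2→P gives 8>1]
(B,P): not NE [P1→C gives 11>6; P2→S gives 8>2]
(B,Q): not NE [P2→S gives 8>5]
(B,R): not NE [P2→S gives 8>3]
(B,S): not NE [P1→C gives 8>5]
(C,P): not NE [P2→Q gives 9>8]
(C,Q): not NE [P1→B gives 8>1]
(C,R): not NE [P1→B gives 6>5; P2→Q gives 9>7]
(C,S): not NE [P2→Q gives 9>4]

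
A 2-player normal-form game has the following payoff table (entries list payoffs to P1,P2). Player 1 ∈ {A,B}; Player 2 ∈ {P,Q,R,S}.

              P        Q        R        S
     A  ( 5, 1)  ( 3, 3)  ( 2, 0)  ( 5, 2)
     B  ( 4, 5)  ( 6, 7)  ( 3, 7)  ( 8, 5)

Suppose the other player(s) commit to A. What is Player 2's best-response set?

u_2(P vs A) = 1
u_2(Q vs A) = 3
u_2(R vs A) = 0
u_2(S vs A) = 2
max payoff 3 at {Q}

argmax u_2 = {Q}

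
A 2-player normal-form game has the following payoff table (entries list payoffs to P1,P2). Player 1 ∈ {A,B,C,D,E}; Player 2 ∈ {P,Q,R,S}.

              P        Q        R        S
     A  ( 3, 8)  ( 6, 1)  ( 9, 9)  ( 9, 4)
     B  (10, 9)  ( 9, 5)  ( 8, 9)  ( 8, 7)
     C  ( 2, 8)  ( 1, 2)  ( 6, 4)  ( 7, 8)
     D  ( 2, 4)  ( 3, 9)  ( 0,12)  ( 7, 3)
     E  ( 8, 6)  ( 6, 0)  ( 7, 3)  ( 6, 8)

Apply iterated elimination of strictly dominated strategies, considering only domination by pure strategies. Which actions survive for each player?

P1 drop C (A beats it: P:3>2 Q:6>1 R:9>6 S:9>7)
P1 drop D (A beats it: P:3>2 Q:6>3 R:9>0 S:9>7)
P1 drop E (B beats it: P:10>8 Q:9>6 R:8>7 S:8>6)
P2 drop Q (P beats it: A:8>1 B:9>5)
P2 drop S (P beats it: A:8>4 B:9>7)
P1→{A,B} P2→{P,R}

Remaining: P1:{A,B} P2:{P,R}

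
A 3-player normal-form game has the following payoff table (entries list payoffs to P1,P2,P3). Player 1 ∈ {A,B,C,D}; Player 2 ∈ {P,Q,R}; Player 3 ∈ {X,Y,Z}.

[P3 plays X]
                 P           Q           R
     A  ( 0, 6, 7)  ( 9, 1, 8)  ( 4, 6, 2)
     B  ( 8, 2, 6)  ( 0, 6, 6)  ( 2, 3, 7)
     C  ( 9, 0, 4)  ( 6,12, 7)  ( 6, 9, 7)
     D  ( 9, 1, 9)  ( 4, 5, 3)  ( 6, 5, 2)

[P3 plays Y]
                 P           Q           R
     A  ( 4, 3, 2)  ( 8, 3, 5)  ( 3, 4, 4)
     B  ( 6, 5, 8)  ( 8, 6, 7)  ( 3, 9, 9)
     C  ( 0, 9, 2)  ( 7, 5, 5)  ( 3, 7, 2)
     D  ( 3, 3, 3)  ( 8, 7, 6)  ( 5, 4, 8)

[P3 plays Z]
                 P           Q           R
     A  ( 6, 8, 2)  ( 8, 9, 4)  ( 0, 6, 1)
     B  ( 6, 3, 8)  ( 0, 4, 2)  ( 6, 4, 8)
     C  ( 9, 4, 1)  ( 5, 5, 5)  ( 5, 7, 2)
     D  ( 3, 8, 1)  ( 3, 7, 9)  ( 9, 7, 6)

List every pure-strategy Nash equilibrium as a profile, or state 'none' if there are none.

PSNE: ∅

(A,P,X): not NE [P1→D gives 9>0]
(A,P,Y): not NE [P1→B gives 6>4; P2→R gives 4>3; P3→X gives 7>2]
(A,P,Z): not NE [P1→C gives 9>6; P2→Q gives 9>8; P3→X gives 7>2]
(A,Q,X): not NE [P2→R gives 6>1]
(A,Q,Y): not NE [P2→R gives 4>3; P3→X gives 8>5]
(A,Q,Z): not NE [P3→X gives 8>4]
(A,R,X): not NE [P1→D gives 6>4; P3→Y gives 4>2]
(A,R,Y): not NE [P1→D gives 5>3]
(A,R,Z): not NE [P1→D gives 9>0; P2→Q gives 9>6; P3→Y gives 4>1]
(B,P,X): not NE [P1→D gives 9>8; P2→Q gives 6>2; P3→Z gives 8>6]
(B,P,Y): not NE [P2→R gives 9>5]
(B,P,Z): not NE [P1→C gives 9>6; P2→R gives 4>3]
(B,Q,X): not NE [P1→A gives 9>0; P3→Y gives 7>6]
(B,Q,Y): not NE [P2→R gives 9>6]
(B,Q,Z): not NE [P1→A gives 8>0; P3→Y gives 7>2]
(B,R,X): not NE [P1→D gives 6>2; P2→Q gives 6>3; P3→Y gives 9>7]
(B,R,Y): not NE [P1→D gives 5>3]
(B,R,Z): not NE [P1→D gives 9>6; P3→Y gives 9>8]
(C,P,X): not NE [P2→Q gives 12>0]
(C,P,Y): not NE [P1→B gives 6>0; P3→X gives 4>2]
(C,P,Z): not NE [P2→R gives 7>4; P3→X gives 4>1]
(C,Q,X): not NE [P1→A gives 9>6]
(C,Q,Y): not NE [P1→D gives 8>7; P2→P gives 9>5; P3→X gives 7>5]
(C,Q,Z): not NE [P1→A gives 8>5; P2→R gives 7>5; P3→X gives 7>5]
(C,R,X): not NE [P2→Q gives 12>9]
(C,R,Y): not NE [P1→D gives 5>3; P2→P gives 9>7; P3→X gives 7>2]
(C,R,Z): not NE [P1→D gives 9>5; P3→X gives 7>2]
(D,P,X): not NE [P2→R gives 5>1]
(D,P,Y): not NE [P1→B gives 6>3; P2→Q gives 7>3; P3→X gives 9>3]
(D,P,Z): not NE [P1→C gives 9>3; P3→X gives 9>1]
(D,Q,X): not NE [P1→A gives 9>4; P3→Z gives 9>3]
(D,Q,Y): not NE [P3→Z gives 9>6]
(D,Q,Z): not NE [P1→A gives 8>3; P2→P gives 8>7]
(D,R,X): not NE [P3→Y gives 8>2]
(D,R,Y): not NE [P2→Q gives 7>4]
(D,R,Z): not NE [P2→P gives 8>7; P3→Y gives 8>6]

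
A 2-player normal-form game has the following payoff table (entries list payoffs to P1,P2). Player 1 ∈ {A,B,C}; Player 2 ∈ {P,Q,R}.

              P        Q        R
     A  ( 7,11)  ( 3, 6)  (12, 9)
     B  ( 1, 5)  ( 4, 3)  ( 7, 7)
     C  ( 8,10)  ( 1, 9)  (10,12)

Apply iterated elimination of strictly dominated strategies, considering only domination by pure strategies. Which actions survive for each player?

P2 drop Q (P beats it: A:11>6 B:5>3 C:10>9)
P1 drop B (A beats it: P:7>1 R:12>7)
P1→{A,C} P2→{P,R}

Survivors P1:{A,C} P2:{P,R}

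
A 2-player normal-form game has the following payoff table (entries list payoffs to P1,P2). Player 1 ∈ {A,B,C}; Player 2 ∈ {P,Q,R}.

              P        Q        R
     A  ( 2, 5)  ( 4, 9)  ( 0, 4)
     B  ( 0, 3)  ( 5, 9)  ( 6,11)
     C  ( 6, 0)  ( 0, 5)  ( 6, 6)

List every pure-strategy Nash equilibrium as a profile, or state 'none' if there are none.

(A,P): not NE [P1→C gives 6>2; P2→Q gives 9>5]
(A,Q): not NE [P1→B gives 5>4]
(A,R): not NE [P1→C gives 6>0; P2→Q gives 9>4]
(B,P): not NE [P1→C gives 6>0; P2→R gives 11>3]
(B,Q): not NE [P2→R gives 11>9]
(B,R): NE
(C,P): not NE [P2→R gives 6>0]
(C,Q): not NE [P1→B gives 5>0; P2→R gives 6>5]
(C,R): NE

NE set: (B,R), (C,R)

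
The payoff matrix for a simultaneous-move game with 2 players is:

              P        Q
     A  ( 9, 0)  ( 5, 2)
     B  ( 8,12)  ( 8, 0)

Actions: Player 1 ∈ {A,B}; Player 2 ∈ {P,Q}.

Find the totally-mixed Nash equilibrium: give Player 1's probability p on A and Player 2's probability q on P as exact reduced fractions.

P1 indiff ⇒ q·9+(1-q)·5 = q·8+(1-q)·8 ⇒ q(1) = (1-q)(3) ⇒ q = 3/4
P2 indiff ⇒ p·0+(1-p)·12 = p·2+(1-p)·0 ⇒ p(-2) = (1-p)(-12) ⇒ p = 6/7

P1 mixes 6/7 on A; P2 mixes 3/4 on P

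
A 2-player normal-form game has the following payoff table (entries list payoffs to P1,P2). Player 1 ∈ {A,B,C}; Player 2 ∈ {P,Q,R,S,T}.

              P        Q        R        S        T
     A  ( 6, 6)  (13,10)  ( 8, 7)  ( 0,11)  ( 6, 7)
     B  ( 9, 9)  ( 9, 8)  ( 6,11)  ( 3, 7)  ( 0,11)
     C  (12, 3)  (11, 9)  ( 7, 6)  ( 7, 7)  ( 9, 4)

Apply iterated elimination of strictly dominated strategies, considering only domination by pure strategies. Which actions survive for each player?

P1 drop B (C beats it: P:12>9 Q:11>9 R:7>6 S:7>3 T:9>0)
P2 drop P (Q beats it: A:10>6 C:9>3)
P2 drop R (Q beats it: A:10>7 C:9>6)
P2 drop T (Q beats it: A:10>7 C:9>4)
P1→{A,C} P2→{Q,S}

IESDS → P1:{A,C} P2:{Q,S}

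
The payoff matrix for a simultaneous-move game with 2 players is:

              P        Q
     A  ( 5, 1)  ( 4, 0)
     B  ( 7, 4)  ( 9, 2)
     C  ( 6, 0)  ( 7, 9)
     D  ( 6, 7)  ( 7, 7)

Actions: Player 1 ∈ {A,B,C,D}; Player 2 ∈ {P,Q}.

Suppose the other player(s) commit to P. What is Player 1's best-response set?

u_1(A vs P) = 5
u_1(B vs P) = 7
u_1(C vs P) = 6
u_1(D vs P) = 6
max payoff 7 at {B}

argmax u_1 = {B}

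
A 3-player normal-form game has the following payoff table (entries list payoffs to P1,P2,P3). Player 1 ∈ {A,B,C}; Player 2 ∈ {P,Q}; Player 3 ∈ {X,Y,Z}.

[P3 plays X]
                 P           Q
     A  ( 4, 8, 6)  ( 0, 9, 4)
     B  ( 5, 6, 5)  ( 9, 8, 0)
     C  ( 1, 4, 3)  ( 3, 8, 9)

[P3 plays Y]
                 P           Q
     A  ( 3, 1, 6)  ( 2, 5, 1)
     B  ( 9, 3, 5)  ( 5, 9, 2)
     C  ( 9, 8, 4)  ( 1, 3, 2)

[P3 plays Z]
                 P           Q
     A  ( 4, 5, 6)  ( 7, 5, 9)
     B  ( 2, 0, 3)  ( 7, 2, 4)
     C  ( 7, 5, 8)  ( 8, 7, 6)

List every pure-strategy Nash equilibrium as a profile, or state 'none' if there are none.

PSNE: ∅

(A,P,X): not NE [P1→B gives 5>4; P2→Q gives 9>8]
(A,P,Y): not NE [P1→C gives 9>3; P2→Q gives 5>1]
(A,P,Z): not NE [P1→C gives 7>4]
(A,Q,X): not NE [P1→B gives 9>0; P3→Z gives 9>4]
(A,Q,Y): not NE [P1→B gives 5>2; P3→Z gives 9>1]
(A,Q,Z): not NE [P1→C gives 8>7]
(B,P,X): not NE [P2→Q gives 8>6]
(B,P,Y): not NE [P2→Q gives 9>3]
(B,P,Z): not NE [P1→C gives 7>2; P2→Q gives 2>0; P3→Y gives 5>3]
(B,Q,X): not NE [P3→Z gives 4>0]
(B,Q,Y): not NE [P3→Z gives 4>2]
(B,Q,Z): not NE [P1→C gives 8>7]
(C,P,X): not NE [P1→B gives 5>1; P2→Q gives 8>4; P3→Z gives 8>3]
(C,P,Y): not NE [P3→Z gives 8>4]
(C,P,Z): not NE [P2→Q gives 7>5]
(C,Q,X): not NE [P1→B gives 9>3]
(C,Q,Y): not NE [P1→B gives 5>1; P2→P gives 8>3; P3→X gives 9>2]
(C,Q,Z): not NE [P3→X gives 9>6]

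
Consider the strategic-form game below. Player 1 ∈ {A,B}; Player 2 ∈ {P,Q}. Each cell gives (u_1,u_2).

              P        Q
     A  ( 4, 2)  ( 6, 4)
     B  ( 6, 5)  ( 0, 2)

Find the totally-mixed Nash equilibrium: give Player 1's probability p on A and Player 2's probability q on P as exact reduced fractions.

(p,q) = (3/5, 3/4)

P1 indiff ⇒ q·4+(1-q)·6 = q·6+(1-q)·0 ⇒ q(-2) = (1-q)(-6) ⇒ q = 3/4
P2 indiff ⇒ p·2+(1-p)·5 = p·4+(1-p)·2 ⇒ p(-2) = (1-p)(-3) ⇒ p = 3/5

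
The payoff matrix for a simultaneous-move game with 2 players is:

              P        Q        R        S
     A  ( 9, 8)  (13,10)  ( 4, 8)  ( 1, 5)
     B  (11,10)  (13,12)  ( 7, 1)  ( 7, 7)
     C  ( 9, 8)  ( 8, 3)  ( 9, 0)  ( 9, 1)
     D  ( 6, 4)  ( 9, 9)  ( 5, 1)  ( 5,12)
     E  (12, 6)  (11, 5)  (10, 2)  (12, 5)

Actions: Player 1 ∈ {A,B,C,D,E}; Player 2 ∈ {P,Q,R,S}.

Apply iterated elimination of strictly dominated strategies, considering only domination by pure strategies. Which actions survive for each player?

P1 drop C (E beats it: P:12>9 Q:11>8 R:10>9 S:12>9)
P1 drop D (B beats it: P:11>6 Q:13>9 R:7>5 S:7>5)
P2 drop R (Q beats it: A:10>8 B:12>1 E:5>2)
P2 drop S (P beats it: A:8>5 B:10>7 E:6>5)
P1→{A,B,E} P2→{P,Q}

Remaining: P1:{A,B,E} P2:{P,Q}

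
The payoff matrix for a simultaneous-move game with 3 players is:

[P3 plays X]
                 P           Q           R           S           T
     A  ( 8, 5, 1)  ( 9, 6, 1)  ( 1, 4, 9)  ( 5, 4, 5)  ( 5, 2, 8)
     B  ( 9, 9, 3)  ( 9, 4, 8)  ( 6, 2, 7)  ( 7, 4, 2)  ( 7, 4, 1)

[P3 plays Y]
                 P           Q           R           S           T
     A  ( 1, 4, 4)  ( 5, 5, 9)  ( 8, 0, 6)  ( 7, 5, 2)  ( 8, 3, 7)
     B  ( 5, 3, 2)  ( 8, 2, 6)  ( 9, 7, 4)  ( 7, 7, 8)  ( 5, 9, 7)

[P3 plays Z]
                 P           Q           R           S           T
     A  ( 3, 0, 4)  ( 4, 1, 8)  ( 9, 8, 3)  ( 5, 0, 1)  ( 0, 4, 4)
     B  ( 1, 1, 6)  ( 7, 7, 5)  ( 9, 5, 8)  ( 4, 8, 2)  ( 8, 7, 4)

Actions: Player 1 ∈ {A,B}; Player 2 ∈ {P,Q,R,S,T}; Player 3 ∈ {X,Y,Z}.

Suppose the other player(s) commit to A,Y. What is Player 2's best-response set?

P2 best: {Q,S}

u_2(P vs A,Y) = 4
u_2(Q vs A,Y) = 5
u_2(R vs A,Y) = 0
u_2(S vs A,Y) = 5
u_2(T vs A,Y) = 3
max payoff 5 at {Q,S}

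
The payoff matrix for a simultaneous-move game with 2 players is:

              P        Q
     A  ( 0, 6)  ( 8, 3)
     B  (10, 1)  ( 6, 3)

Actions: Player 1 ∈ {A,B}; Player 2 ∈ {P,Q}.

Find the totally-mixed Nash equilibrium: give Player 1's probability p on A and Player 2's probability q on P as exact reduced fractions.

P1 mixes 2/5 on A; P2 mixes 1/6 on P

P1 indiff ⇒ q·0+(1-q)·8 = q·10+(1-q)·6 ⇒ q(-10) = (1-q)(-2) ⇒ q = 1/6
P2 indiff ⇒ p·6+(1-p)·1 = p·3+(1-p)·3 ⇒ p(3) = (1-p)(2) ⇒ p = 2/5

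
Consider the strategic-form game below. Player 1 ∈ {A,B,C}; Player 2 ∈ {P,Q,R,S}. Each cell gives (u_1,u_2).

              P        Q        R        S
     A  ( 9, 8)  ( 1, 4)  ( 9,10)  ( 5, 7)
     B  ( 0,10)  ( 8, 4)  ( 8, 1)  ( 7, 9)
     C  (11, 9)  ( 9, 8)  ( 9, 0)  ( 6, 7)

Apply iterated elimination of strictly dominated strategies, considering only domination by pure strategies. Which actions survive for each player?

Survivors P1:{A,C} P2:{P,R}

P2 drop Q (P beats it: A:8>4 B:10>4 C:9>8)
P2 drop S (P beats it: A:8>7 B:10>9 C:9>7)
P1 drop B (A beats it: P:9>0 R:9>8)
P1→{A,C} P2→{P,R}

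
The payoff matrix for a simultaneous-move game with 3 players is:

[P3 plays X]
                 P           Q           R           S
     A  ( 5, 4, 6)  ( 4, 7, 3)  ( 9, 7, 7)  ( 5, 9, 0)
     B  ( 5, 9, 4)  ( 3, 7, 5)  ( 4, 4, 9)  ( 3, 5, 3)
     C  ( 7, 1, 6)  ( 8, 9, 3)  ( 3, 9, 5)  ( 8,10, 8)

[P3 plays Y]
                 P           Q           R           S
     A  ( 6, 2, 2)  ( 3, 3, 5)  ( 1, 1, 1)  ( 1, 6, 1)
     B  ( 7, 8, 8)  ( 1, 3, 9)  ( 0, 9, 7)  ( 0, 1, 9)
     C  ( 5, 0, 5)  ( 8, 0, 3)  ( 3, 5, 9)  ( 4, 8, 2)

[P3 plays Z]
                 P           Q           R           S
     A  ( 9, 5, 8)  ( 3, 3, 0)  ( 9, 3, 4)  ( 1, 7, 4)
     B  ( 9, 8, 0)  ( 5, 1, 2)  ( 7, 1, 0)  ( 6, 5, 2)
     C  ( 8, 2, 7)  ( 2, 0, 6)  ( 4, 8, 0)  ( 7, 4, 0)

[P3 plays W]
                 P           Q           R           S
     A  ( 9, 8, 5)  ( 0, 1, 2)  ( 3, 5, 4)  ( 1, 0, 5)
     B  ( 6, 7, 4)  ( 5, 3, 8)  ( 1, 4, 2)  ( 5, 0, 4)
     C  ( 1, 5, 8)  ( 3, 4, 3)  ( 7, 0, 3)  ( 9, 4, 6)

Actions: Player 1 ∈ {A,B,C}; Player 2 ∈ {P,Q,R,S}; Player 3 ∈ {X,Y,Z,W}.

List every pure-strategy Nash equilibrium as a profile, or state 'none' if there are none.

(A,P,X): not NE [P1→C gives 7>5; P2→S gives 9>4; P3→Z gives 8>6]
(A,P,Y): not NE [P1→B gives 7>6; P2→S gives 6>2; P3→Z gives 8>2]
(A,P,Z): not NE [P2→S gives 7>5]
(A,P,W): not NE [P3→Z gives 8>5]
(A,Q,X): not NE [P1→C gives 8>4; P2→S gives 9>7; P3→Y gives 5>3]
(A,Q,Y): not NE [P1→C gives 8>3; P2→S gives 6>3]
(A,Q,Z): not NE [P1→B gives 5>3; P2→S gives 7>3; P3→Y gives 5>0]
(A,Q,W): not NE [P1→B gives 5>0; P2→P gives 8>1; P3→Y gives 5>2]
(A,R,X): not NE [P2→S gives 9>7]
(A,R,Y): not NE [P1→C gives 3>1; P2→S gives 6>1; P3→X gives 7>1]
(A,R,Z): not NE [P2→S gives 7>3; P3→X gives 7>4]
(A,R,W): not NE [P1→C gives 7>3; P2→P gives 8>5; P3→X gives 7>4]
(A,S,X): not NE [P1→C gives 8>5; P3→W gives 5>0]
(A,S,Y): not NE [P1→C gives 4>1; P3→W gives 5>1]
(A,S,Z): not NE [P1→C gives 7>1; P3→W gives 5>4]
(A,S,W): not NE [P1→C gives 9>1; P2→P gives 8>0]
(B,P,X): not NE [P1→C gives 7>5; P3→Y gives 8>4]
(B,P,Y): not NE [P2→R gives 9>8]
(B,P,Z): not NE [P3→Y gives 8>0]
(B,P,W): not NE [P1→A gives 9>6; P3→Y gives 8>4]
(B,Q,X): not NE [P1→C gives 8>3; P2→P gives 9>7; P3→Y gives 9>5]
(B,Q,Y): not NE [P1→C gives 8>1; P2→R gives 9>3]
(B,Q,Z): not NE [P2→P gives 8>1; P3→Y gives 9>2]
(B,Q,W): not NE [P2→P gives 7>3; P3→Y gives 9>8]
(B,R,X): not NE [P1→A gives 9>4; P2→P gives 9>4]
(B,R,Y): not NE [P1→C gives 3>0; P3→X gives 9>7]
(B,R,Z): not NE [P1→A gives 9>7; P2→P gives 8>1; P3→X gives 9>0]
(B,R,W): not NE [P1→C gives 7>1; P2→P gives 7>4; P3→X gives 9>2]
(B,S,X): not NE [P1→C gives 8>3; P2→P gives 9>5; P3→Y gives 9>3]
(B,S,Y): not NE [P1→C gives 4>0; P2→R gives 9>1]
(B,S,Z): not NE [P1→C gives 7>6; P2→P gives 8>5; P3→Y gives 9>2]
(B,S,W): not NE [P1→C gives 9>5; P2→P gives 7>0; P3→Y gives 9>4]
(C,P,X): not NE [P2→S gives 10>1; P3→W gives 8>6]
(C,P,Y): not NE [P1→B gives 7>5; P2→S gives 8>0; P3→W gives 8>5]
(C,P,Z): not NE [P1→B gives 9>8; P2→R gives 8>2; P3→W gives 8>7]
(C,P,W): not NE [P1→A gives 9>1]
(C,Q,X): not NE [P2→S gives 10>9; P3→Z gives 6>3]
(C,Q,Y): not NE [P2→S gives 8>0; P3→Z gives 6>3]
(C,Q,Z): not NE [P1→B gives 5>2; P2→R gives 8>0]
(C,Q,W): not NE [P1→B gives 5>3; P2→P gives 5>4; P3→Z gives 6>3]
(C,R,X): not NE [P1→A gives 9>3; P2→S gives 10>9; P3→Y gives 9>5]
(C,R,Y): not NE [P2→S gives 8>5]
(C,R,Z): not NE [P1→A gives 9>4; P3→Y gives 9>0]
(C,R,W): not NE [P2→P gives 5>0; P3→Y gives 9>3]
(C,S,X): NE
(C,S,Y): not NE [P3→X gives 8>2]
(C,S,Z): not NE [P2→R gives 8>4; P3→X gives 8>0]
(C,S,W): not NE [P2→P gives 5>4; P3→X gives 8>6]

Nash profiles: (C,S,X)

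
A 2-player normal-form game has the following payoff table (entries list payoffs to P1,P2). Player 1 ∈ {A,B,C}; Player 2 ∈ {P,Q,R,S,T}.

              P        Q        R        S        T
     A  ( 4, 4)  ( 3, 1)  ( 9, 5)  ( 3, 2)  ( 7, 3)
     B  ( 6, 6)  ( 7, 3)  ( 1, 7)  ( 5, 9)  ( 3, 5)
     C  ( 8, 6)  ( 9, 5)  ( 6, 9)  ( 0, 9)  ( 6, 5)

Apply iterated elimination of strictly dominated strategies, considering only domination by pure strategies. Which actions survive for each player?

P2 drop P (R beats it: A:5>4 B:7>6 C:9>6)
P2 drop Q (R beats it: A:5>1 B:7>3 C:9>5)
P1 drop C (A beats it: R:9>6 S:3>0 T:7>6)
P2 drop T (R beats it: A:5>3 B:7>5)
P1→{A,B} P2→{R,S}

Survivors P1:{A,B} P2:{R,S}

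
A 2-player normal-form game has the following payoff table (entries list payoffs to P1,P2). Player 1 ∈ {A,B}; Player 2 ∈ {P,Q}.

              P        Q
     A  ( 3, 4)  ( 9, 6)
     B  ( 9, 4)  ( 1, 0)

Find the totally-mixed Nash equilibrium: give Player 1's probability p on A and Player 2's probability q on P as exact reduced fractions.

P1 indiff ⇒ q·3+(1-q)·9 = q·9+(1-q)·1 ⇒ q(-6) = (1-q)(-8) ⇒ q = 4/7
P2 indiff ⇒ p·4+(1-p)·4 = p·6+(1-p)·0 ⇒ p(-2) = (1-p)(-4) ⇒ p = 2/3

p=2/3, q=4/7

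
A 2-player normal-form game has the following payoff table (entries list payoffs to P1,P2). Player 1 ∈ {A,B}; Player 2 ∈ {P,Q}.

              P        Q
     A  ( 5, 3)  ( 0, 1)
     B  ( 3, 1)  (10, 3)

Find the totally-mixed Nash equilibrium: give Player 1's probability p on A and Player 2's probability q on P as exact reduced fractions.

P1 mixes 1/2 on A; P2 mixes 5/6 on P

P1 indiff ⇒ q·5+(1-q)·0 = q·3+(1-q)·10 ⇒ q(2) = (1-q)(10) ⇒ q = 5/6
P2 indiff ⇒ p·3+(1-p)·1 = p·1+(1-p)·3 ⇒ p(2) = (1-p)(2) ⇒ p = 1/2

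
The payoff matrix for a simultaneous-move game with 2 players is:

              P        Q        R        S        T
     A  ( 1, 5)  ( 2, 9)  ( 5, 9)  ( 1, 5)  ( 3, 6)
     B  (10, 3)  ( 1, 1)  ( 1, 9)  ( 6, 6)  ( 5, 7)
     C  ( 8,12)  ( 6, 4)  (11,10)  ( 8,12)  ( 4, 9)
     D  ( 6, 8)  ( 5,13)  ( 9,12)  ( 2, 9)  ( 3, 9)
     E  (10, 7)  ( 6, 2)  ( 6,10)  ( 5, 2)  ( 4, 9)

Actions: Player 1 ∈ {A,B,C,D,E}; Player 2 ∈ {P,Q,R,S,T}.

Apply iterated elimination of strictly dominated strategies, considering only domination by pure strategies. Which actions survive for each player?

P1 drop A (C beats it: P:8>1 Q:6>2 R:11>5 S:8>1 T:4>3)
P1 drop D (C beats it: P:8>6 Q:6>5 R:11>9 S:8>2 T:4>3)
P2 drop Q (P beats it: B:3>1 C:12>4 E:7>2)
P2 drop T (R beats it: B:9>7 C:10>9 E:10>9)
P1→{B,C,E} P2→{P,R,S}

IESDS → P1:{B,C,E} P2:{P,R,S}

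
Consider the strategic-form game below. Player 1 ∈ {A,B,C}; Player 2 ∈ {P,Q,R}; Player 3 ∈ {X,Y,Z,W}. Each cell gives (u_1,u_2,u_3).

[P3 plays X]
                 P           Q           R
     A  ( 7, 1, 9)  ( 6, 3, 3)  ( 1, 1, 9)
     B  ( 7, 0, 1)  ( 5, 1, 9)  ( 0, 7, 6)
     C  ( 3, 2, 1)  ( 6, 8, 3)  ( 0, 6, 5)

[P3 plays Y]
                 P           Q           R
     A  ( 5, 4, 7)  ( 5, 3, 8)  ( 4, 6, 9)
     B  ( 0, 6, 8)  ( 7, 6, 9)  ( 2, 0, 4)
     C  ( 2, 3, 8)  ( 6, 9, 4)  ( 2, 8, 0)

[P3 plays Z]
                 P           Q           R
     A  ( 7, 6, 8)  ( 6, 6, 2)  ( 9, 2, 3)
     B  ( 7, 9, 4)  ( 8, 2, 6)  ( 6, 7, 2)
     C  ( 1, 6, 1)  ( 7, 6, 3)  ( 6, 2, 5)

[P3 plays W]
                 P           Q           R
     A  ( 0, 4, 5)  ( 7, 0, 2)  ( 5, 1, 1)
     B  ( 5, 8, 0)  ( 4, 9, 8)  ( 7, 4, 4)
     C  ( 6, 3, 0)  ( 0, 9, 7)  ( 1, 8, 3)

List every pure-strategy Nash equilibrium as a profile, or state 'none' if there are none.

Nash profiles: (A,R,Y), (B,Q,Y)

(A,P,X): not NE [P2→Q gives 3>1]
(A,P,Y): not NE [P2→R gives 6>4; P3→X gives 9>7]
(A,P,Z): not NE [P3→X gives 9>8]
(A,P,W): not NE [P1→C gives 6>0; P3→X gives 9>5]
(A,Q,X): not NE [P3→Y gives 8>3]
(A,Q,Y): not NE [P1→B gives 7>5; P2→R gives 6>3]
(A,Q,Z): not NE [P1→B gives 8>6; P3→Y gives 8>2]
(A,Q,W): not NE [P2→P gives 4>0; P3→Y gives 8>2]
(A,R,X): not NE [P2→Q gives 3>1]
(A,R,Y): NE
(A,R,Z): not NE [P2→Q gives 6>2; P3→Y gives 9>3]
(A,R,W): not NE [P1→B gives 7>5; P2→P gives 4>1; P3→Y gives 9>1]
(B,P,X): not NE [P2→R gives 7>0; P3→Y gives 8>1]
(B,P,Y): not NE [P1→A gives 5>0]
(B,P,Z): not NE [P3→Y gives 8>4]
(B,P,W): not NE [P1→C gives 6>5; P2→Q gives 9>8; P3→Y gives 8>0]
(B,Q,X): not NE [P1→C gives 6>5; P2→R gives 7>1]
(B,Q,Y): NE
(B,Q,Z): not NE [P2→P gives 9>2; P3→Y gives 9>6]
(B,Q,W): not NE [P1→A gives 7>4; P3→Y gives 9>8]
(B,R,X): not NE [P1→A gives 1>0]
(B,R,Y): not NE [P1→A gives 4>2; P2→Q gives 6>0; P3→X gives 6>4]
(B,R,Z): not NE [P1→A gives 9>6; P2→P gives 9>7; P3→X gives 6>2]
(B,R,W): not NE [P2→Q gives 9>4; P3→X gives 6>4]
(C,P,X): not NE [P1→B gives 7>3; P2→Q gives 8>2; P3→Y gives 8>1]
(C,P,Y): not NE [P1→A gives 5>2; P2→Q gives 9>3]
(C,P,Z): not NE [P1→B gives 7>1; P3→Y gives 8>1]
(C,P,W): not NE [P2→Q gives 9>3; P3→Y gives 8>0]
(C,Q,X): not NE [P3→W gives 7>3]
(C,Q,Y): not NE [P1→B gives 7>6; P3→W gives 7>4]
(C,Q,Z): not NE [P1→B gives 8>7; P3→W gives 7>3]
(C,Q,W): not NE [P1→A gives 7>0]
(C,R,X): not NE [P1→A gives 1>0; P2→Q gives 8>6]
(C,R,Y): not NE [P1→A gives 4>2; P2→Q gives 9>8; P3→Z gives 5>0]
(C,R,Z): not NE [P1→A gives 9>6; P2→Q gives 6>2]
(C,R,W): not NE [P1→B gives 7>1; P2→Q gives 9>8; P3→Z gives 5>3]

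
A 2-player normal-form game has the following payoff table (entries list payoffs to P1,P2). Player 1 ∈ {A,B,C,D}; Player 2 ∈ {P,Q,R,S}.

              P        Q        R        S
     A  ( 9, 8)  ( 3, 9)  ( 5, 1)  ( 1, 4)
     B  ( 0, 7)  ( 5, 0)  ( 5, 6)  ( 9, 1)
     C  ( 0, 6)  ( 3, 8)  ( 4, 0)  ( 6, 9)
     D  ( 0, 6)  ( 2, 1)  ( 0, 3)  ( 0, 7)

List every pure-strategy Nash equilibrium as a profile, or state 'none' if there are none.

Equilibria: none

(A,P): not NE [P2→Q gives 9>8]
(A,Q): not NE [P1→B gives 5>3]
(A,R): not NE [P2→Q gives 9>1]
(A,S): not NE [P1→B gives 9>1; P2→Q gives 9>4]
(B,P): not NE [P1→A gives 9>0]
(B,Q): not NE [P2→P gives 7>0]
(B,R): not NE [P2→P gives 7>6]
(B,S): not NE [P2→P gives 7>1]
(C,P): not NE [P1→A gives 9>0; P2→S gives 9>6]
(C,Q): not NE [P1→B gives 5>3; P2→S gives 9>8]
(C,R): not NE [P1→B gives 5>4; P2→S gives 9>0]
(C,S): not NE [P1→B gives 9>6]
(D,P): not NE [P1→A gives 9>0; P2→S gives 7>6]
(D,Q): not NE [P1→B gives 5>2; P2→S gives 7>1]
(D,R): not NE [P1→B gives 5>0; P2→S gives 7>3]
(D,S): not NE [P1→B gives 9>0]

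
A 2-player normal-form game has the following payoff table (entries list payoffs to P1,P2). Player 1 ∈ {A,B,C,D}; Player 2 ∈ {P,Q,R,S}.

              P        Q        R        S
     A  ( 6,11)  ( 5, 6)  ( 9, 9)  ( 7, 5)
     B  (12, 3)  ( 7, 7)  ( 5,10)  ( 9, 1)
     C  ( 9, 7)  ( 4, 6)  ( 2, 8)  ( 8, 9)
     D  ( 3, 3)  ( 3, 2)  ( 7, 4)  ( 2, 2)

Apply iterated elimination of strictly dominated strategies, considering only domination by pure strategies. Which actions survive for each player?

IESDS → P1:{A,B} P2:{P,R}

P1 drop C (B beats it: P:12>9 Q:7>4 R:5>2 S:9>8)
P1 drop D (A beats it: P:6>3 Q:5>3 R:9>7 S:7>2)
P2 drop Q (R beats it: A:9>6 B:10>7)
P2 drop S (P beats it: A:11>5 B:3>1)
P1→{A,B} P2→{P,R}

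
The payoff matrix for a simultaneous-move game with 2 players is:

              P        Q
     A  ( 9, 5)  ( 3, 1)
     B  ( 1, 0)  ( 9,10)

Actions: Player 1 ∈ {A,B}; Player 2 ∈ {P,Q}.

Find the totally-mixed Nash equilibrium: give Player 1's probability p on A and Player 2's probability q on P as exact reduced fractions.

P1 indiff ⇒ q·9+(1-q)·3 = q·1+(1-q)·9 ⇒ q(8) = (1-q)(6) ⇒ q = 3/7
P2 indiff ⇒ p·5+(1-p)·0 = p·1+(1-p)·10 ⇒ p(4) = (1-p)(10) ⇒ p = 5/7

P1 mixes 5/7 on A; P2 mixes 3/7 on P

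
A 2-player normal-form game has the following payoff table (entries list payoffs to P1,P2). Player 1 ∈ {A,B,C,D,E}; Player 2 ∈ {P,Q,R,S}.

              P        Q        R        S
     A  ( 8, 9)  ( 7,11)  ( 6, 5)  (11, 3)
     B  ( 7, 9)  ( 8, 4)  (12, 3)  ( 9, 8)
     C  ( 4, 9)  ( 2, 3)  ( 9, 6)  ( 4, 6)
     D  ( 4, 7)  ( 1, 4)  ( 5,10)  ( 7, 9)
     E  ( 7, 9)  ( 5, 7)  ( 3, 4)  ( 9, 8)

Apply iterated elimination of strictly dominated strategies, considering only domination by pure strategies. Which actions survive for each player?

P1 drop C (B beats it: P:7>4 Q:8>2 R:12>9 S:9>4)
P1 drop D (A beats it: P:8>4 Q:7>1 R:6>5 S:11>7)
P1 drop E (A beats it: P:8>7 Q:7>5 R:6>3 S:11>9)
P2 drop R (P beats it: A:9>5 B:9>3)
P2 drop S (P beats it: A:9>3 B:9>8)
P1→{A,B} P2→{P,Q}

IESDS → P1:{A,B} P2:{P,Q}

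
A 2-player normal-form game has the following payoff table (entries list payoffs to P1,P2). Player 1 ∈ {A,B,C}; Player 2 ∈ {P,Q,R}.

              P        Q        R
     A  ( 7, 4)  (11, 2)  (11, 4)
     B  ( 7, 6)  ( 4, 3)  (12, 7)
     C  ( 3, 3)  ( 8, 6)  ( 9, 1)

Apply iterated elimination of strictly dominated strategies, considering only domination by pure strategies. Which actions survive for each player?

P1 drop C (A beats it: P:7>3 Q:11>8 R:11>9)
P2 drop Q (P beats it: A:4>2 B:6>3)
P1→{A,B} P2→{P,R}

IESDS → P1:{A,B} P2:{P,R}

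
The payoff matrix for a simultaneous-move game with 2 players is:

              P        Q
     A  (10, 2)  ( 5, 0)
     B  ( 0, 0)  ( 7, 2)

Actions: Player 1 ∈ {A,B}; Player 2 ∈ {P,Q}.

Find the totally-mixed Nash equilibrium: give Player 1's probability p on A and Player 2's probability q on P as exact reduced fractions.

P1 indiff ⇒ q·10+(1-q)·5 = q·0+(1-q)·7 ⇒ q(10) = (1-q)(2) ⇒ q = 1/6
P2 indiff ⇒ p·2+(1-p)·0 = p·0+(1-p)·2 ⇒ p(2) = (1-p)(2) ⇒ p = 1/2

P1 mixes 1/2 on A; P2 mixes 1/6 on P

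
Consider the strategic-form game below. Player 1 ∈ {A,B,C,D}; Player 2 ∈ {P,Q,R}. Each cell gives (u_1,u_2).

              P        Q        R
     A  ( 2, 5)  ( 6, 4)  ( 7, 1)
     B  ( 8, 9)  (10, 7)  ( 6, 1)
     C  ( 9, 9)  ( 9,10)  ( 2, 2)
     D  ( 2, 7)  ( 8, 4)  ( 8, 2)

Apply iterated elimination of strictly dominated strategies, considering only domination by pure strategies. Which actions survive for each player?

P2 drop R (P beats it: A:5>1 B:9>1 C:9>2 D:7>2)
P1 drop A (B beats it: P:8>2 Q:10>6)
P1 drop D (B beats it: P:8>2 Q:10>8)
P1→{B,C} P2→{P,Q}

Survivors P1:{B,C} P2:{P,Q}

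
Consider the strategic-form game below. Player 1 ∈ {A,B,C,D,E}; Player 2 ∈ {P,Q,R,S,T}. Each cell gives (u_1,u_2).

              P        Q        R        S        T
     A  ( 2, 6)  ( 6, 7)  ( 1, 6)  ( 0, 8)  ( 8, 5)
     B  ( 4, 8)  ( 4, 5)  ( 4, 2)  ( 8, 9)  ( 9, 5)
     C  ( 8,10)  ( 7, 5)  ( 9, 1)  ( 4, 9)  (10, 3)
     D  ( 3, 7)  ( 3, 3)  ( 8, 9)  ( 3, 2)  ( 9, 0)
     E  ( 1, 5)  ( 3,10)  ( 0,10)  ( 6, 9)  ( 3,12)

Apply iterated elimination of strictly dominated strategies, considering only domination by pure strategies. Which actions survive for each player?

Remaining: P1:{B,C} P2:{P,S}

P1 drop A (C beats it: P:8>2 Q:7>6 R:9>1 S:4>0 T:10>8)
P1 drop D (C beats it: P:8>3 Q:7>3 R:9>8 S:4>3 T:10>9)
P1 drop E (B beats it: P:4>1 Q:4>3 R:4>0 S:8>6 T:9>3)
P2 drop Q (P beats it: B:8>5 C:10>5)
P2 drop R (P beats it: B:8>2 C:10>1)
P2 drop T (P beats it: B:8>5 C:10>3)
P1→{B,C} P2→{P,S}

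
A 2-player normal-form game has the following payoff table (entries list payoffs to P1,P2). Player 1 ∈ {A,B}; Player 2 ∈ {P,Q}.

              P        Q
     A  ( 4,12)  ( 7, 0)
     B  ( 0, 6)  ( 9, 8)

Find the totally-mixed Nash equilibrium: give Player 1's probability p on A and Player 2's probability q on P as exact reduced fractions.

P1 mixes 1/7 on A; P2 mixes 1/3 on P

P1 indiff ⇒ q·4+(1-q)·7 = q·0+(1-q)·9 ⇒ q(4) = (1-q)(2) ⇒ q = 1/3
P2 indiff ⇒ p·12+(1-p)·6 = p·0+(1-p)·8 ⇒ p(12) = (1-p)(2) ⇒ p = 1/7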